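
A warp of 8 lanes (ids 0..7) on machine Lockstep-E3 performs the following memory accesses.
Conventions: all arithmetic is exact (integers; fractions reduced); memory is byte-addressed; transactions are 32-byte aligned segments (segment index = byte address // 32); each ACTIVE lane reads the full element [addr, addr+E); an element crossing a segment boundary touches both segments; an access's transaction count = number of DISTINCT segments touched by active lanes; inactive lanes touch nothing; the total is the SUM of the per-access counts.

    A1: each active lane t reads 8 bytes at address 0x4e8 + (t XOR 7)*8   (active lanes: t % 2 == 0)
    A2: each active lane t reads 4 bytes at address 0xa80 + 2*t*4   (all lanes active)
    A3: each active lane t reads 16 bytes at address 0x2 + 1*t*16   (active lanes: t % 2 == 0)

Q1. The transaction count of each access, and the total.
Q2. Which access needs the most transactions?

A1: 3 transactions
A2: 2 transactions
A3: 4 transactions

Answer: 3,2,4; total 9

Answer: A3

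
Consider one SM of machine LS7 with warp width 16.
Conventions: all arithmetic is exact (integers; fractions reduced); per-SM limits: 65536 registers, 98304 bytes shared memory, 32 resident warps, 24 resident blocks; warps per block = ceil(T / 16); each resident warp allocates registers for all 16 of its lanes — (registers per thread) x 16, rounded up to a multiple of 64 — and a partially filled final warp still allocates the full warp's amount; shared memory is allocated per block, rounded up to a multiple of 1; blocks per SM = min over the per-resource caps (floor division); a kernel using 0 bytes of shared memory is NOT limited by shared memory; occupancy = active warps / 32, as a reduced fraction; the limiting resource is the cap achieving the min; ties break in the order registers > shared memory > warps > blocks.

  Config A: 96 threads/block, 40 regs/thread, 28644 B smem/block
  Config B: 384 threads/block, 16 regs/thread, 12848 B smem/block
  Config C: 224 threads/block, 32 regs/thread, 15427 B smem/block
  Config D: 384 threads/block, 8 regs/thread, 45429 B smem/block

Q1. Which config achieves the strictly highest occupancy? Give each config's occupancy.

occupancies: A 9/16, B 3/4, C 7/8, D 3/4

Answer: C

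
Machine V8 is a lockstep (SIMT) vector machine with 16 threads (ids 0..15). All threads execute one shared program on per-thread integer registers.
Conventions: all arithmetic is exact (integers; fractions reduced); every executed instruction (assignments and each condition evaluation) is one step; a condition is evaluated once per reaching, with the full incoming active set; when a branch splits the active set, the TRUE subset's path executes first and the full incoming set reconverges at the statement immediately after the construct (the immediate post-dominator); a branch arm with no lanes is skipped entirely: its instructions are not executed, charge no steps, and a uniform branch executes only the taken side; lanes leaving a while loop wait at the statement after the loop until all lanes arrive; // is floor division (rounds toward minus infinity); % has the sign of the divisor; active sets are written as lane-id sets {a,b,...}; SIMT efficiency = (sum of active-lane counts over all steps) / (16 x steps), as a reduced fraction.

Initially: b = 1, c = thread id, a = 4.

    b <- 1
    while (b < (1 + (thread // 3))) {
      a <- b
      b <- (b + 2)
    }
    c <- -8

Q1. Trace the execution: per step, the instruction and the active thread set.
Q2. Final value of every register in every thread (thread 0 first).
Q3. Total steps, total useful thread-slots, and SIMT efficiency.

step 0: b <- 1                       {0,1,2,3,4,5,6,7,8,9,10,11,12,13,14,15}
step 1: eval (b < (1 + (thread // 3))) {0,1,2,3,4,5,6,7,8,9,10,11,12,13,14,15}
step 2: a <- b                       {3,4,5,6,7,8,9,10,11,12,13,14,15}
step 3: b <- (b + 2)                 {3,4,5,6,7,8,9,10,11,12,13,14,15}
step 4: eval (b < (1 + (thread // 3))) {3,4,5,6,7,8,9,10,11,12,13,14,15}
step 5: a <- b                       {9,10,11,12,13,14,15}
step 6: b <- (b + 2)                 {9,10,11,12,13,14,15}
step 7: eval (b < (1 + (thread // 3))) {9,10,11,12,13,14,15}
step 8: a <- b                       {15}
step 9: b <- (b + 2)                 {15}
step 10: eval (b < (1 + (thread // 3))) {15}
step 11: c <- -8                      {0,1,2,3,4,5,6,7,8,9,10,11,12,13,14,15}

Answer: 12 steps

b: 1,1,1,3,3,3,3,3,3,5,5,5,5,5,5,7
c: -8,-8,-8,-8,-8,-8,-8,-8,-8,-8,-8,-8,-8,-8,-8,-8
a: 4,4,4,1,1,1,1,1,1,3,3,3,3,3,3,5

steps = 12; useful = 111; efficiency = 111/192 = 37/64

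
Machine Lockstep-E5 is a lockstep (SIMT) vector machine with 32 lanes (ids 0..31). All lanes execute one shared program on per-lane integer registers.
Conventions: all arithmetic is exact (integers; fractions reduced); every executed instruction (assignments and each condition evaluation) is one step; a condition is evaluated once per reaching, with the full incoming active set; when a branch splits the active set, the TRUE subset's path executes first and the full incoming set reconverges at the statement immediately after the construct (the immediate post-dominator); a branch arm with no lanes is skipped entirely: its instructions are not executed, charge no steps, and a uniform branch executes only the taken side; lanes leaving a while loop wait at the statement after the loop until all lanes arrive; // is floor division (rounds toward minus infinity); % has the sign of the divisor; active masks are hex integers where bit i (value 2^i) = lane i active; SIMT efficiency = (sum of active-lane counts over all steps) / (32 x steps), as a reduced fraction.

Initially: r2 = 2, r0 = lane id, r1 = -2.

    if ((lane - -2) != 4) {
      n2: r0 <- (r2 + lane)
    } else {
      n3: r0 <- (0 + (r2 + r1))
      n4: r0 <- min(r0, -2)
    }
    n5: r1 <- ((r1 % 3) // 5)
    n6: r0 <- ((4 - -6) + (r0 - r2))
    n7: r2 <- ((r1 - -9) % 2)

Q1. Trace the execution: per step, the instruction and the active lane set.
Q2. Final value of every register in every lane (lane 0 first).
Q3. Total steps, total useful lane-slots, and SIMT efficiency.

step 0: eval ((lane - -2) != 4)      0xffffffff
step 1: r0 <- (r2 + lane)            0xfffffffb
step 2: r0 <- (0 + (r2 + r1))        0x00000004
step 3: r0 <- min(r0, -2)            0x00000004
step 4: r1 <- ((r1 % 3) // 5)        0xffffffff
step 5: r0 <- ((4 - -6) + (r0 - r2)) 0xffffffff
step 6: r2 <- ((r1 - -9) % 2)        0xffffffff

Answer: 7 steps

r2: 1,1,1,1,1,1,1,1,1,1,1,1,1,1,1,1,1,1,1,1,1,1,1,1,1,1,1,1,1,1,1,1
r0: 10,11,6,13,14,15,16,17,18,19,20,21,22,23,24,25,26,27,28,29,30,31,32,33,34,35,36,37,38,39,40,41
r1: 0,0,0,0,0,0,0,0,0,0,0,0,0,0,0,0,0,0,0,0,0,0,0,0,0,0,0,0,0,0,0,0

steps = 7; useful = 161; efficiency = 161/224 = 23/32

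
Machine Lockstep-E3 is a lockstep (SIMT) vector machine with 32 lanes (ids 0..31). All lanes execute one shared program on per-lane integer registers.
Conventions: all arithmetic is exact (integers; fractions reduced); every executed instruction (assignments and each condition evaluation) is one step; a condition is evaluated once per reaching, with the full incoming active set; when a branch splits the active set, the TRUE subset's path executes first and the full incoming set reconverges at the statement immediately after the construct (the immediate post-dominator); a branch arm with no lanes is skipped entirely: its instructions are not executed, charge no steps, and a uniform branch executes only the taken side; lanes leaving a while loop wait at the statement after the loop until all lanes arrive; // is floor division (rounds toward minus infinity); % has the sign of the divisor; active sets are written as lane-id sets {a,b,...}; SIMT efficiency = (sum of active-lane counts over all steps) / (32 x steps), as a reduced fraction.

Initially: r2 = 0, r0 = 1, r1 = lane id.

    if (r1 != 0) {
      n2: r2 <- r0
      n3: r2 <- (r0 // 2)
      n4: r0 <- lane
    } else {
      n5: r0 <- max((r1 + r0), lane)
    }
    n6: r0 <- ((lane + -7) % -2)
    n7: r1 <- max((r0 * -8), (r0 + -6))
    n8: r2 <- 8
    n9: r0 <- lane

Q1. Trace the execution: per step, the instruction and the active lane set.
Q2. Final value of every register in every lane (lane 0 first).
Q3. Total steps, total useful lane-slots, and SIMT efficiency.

step 0: eval (r1 != 0)               {0,1,2,3,4,5,6,7,8,9,10,11,12,13,14,15,16,17,18,19,20,21,22,23,24,25,26,27,28,29,30,31}
step 1: r2 <- r0                     {1,2,3,4,5,6,7,8,9,10,11,12,13,14,15,16,17,18,19,20,21,22,23,24,25,26,27,28,29,30,31}
step 2: r2 <- (r0 // 2)              {1,2,3,4,5,6,7,8,9,10,11,12,13,14,15,16,17,18,19,20,21,22,23,24,25,26,27,28,29,30,31}
step 3: r0 <- lane                   {1,2,3,4,5,6,7,8,9,10,11,12,13,14,15,16,17,18,19,20,21,22,23,24,25,26,27,28,29,30,31}
step 4: r0 <- max((r1 + r0), lane)   {0}
step 5: r0 <- ((lane + -7) % -2)     {0,1,2,3,4,5,6,7,8,9,10,11,12,13,14,15,16,17,18,19,20,21,22,23,24,25,26,27,28,29,30,31}
step 6: r1 <- max((r0 * -8), (r0 + -6)) {0,1,2,3,4,5,6,7,8,9,10,11,12,13,14,15,16,17,18,19,20,21,22,23,24,25,26,27,28,29,30,31}
step 7: r2 <- 8                      {0,1,2,3,4,5,6,7,8,9,10,11,12,13,14,15,16,17,18,19,20,21,22,23,24,25,26,27,28,29,30,31}
step 8: r0 <- lane                   {0,1,2,3,4,5,6,7,8,9,10,11,12,13,14,15,16,17,18,19,20,21,22,23,24,25,26,27,28,29,30,31}

Answer: 9 steps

r2: 8,8,8,8,8,8,8,8,8,8,8,8,8,8,8,8,8,8,8,8,8,8,8,8,8,8,8,8,8,8,8,8
r0: 0,1,2,3,4,5,6,7,8,9,10,11,12,13,14,15,16,17,18,19,20,21,22,23,24,25,26,27,28,29,30,31
r1: 8,0,8,0,8,0,8,0,8,0,8,0,8,0,8,0,8,0,8,0,8,0,8,0,8,0,8,0,8,0,8,0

steps = 9; useful = 254; efficiency = 254/288 = 127/144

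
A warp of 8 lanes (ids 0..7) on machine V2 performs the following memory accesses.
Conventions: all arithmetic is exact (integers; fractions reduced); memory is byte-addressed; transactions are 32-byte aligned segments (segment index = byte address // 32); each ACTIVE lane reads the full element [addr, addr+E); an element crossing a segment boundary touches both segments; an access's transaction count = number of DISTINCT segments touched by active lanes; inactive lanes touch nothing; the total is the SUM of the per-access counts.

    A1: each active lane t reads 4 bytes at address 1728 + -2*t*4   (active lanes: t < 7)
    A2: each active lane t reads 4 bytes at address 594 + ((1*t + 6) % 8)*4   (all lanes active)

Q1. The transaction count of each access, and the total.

A1: 3 transactions
A2: 2 transactions

Answer: 3,2; total 5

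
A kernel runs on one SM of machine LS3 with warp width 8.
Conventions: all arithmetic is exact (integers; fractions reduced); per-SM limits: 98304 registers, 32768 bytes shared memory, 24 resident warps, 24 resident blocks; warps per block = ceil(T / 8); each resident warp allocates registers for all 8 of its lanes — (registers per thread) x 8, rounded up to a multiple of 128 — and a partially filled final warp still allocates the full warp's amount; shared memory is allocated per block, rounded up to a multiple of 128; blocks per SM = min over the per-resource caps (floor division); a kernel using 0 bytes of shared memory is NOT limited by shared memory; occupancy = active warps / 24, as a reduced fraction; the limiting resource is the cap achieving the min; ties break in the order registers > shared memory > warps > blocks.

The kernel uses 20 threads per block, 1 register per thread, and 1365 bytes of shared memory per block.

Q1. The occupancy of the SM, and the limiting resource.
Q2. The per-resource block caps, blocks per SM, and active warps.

Answer: occupancy 1, limited by warps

registers: 256 blocks
shared memory: 23 blocks
warps: 8 blocks
blocks: 24 blocks

Answer: 8 blocks, 24 active warps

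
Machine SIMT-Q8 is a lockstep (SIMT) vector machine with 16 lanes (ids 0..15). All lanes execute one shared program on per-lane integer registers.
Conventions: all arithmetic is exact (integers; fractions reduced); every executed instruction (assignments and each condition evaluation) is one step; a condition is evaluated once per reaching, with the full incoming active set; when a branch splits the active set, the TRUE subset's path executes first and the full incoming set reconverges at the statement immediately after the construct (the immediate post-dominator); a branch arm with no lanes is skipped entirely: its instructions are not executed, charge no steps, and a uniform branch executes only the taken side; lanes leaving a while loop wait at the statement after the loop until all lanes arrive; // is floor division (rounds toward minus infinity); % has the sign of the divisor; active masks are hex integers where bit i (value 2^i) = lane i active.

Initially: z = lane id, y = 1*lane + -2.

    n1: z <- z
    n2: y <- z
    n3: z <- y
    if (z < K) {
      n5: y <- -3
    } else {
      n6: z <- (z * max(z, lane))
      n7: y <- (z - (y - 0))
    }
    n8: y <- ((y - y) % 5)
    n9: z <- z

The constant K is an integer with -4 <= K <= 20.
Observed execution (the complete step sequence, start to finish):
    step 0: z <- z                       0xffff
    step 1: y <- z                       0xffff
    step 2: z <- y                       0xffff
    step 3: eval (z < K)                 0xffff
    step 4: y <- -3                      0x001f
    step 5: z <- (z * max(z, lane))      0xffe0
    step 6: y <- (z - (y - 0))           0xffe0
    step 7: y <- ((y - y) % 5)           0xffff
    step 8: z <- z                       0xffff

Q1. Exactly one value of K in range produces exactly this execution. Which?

Answer: K = 5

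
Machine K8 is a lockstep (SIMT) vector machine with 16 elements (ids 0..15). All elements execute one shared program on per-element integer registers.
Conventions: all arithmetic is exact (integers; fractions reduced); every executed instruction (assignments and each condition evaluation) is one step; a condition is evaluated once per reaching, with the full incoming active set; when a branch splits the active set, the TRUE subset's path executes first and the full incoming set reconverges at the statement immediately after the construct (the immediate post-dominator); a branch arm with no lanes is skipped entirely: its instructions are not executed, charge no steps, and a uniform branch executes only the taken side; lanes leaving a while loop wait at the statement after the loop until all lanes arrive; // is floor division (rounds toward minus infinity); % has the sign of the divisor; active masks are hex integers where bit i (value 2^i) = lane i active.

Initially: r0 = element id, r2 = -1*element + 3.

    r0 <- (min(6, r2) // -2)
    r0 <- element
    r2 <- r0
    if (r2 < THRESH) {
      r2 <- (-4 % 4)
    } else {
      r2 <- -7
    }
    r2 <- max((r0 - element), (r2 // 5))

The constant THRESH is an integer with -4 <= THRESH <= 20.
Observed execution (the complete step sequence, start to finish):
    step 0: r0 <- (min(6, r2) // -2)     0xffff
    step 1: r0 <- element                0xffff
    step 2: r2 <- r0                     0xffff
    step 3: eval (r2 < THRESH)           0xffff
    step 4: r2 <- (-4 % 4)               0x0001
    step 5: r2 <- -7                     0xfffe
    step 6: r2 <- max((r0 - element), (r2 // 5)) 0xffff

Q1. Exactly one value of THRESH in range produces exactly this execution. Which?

Answer: THRESH = 1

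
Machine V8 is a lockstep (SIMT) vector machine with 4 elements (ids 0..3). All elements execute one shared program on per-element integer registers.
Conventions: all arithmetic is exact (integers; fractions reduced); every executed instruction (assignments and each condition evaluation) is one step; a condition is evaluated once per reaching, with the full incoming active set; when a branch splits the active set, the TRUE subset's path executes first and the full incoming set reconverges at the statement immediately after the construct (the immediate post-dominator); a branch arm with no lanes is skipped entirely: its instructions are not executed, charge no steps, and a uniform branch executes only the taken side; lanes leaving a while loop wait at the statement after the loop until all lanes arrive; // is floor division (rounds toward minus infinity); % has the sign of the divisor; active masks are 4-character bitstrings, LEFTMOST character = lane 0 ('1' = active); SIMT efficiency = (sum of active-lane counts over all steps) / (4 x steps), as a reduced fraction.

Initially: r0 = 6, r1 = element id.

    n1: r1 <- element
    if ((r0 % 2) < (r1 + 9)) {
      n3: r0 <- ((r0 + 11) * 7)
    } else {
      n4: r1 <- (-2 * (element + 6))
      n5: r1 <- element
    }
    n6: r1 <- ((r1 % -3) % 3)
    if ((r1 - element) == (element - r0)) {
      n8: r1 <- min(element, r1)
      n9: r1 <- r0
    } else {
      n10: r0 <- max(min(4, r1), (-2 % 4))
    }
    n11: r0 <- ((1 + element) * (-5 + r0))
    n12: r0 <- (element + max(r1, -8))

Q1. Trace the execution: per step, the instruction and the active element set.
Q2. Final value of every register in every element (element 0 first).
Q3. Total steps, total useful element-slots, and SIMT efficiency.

step 0: r1 <- element                1111
step 1: eval ((r0 % 2) < (r1 + 9))   1111
step 2: r0 <- ((r0 + 11) * 7)        1111
step 3: r1 <- ((r1 % -3) % 3)        1111
step 4: eval ((r1 - element) == (element - r0)) 1111
step 5: r0 <- max(min(4, r1), (-2 % 4)) 1111
step 6: r0 <- ((1 + element) * (-5 + r0)) 1111
step 7: r0 <- (element + max(r1, -8)) 1111

Answer: 8 steps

r0: 0,2,4,3
r1: 0,1,2,0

steps = 8; useful = 32; efficiency = 32/32 = 1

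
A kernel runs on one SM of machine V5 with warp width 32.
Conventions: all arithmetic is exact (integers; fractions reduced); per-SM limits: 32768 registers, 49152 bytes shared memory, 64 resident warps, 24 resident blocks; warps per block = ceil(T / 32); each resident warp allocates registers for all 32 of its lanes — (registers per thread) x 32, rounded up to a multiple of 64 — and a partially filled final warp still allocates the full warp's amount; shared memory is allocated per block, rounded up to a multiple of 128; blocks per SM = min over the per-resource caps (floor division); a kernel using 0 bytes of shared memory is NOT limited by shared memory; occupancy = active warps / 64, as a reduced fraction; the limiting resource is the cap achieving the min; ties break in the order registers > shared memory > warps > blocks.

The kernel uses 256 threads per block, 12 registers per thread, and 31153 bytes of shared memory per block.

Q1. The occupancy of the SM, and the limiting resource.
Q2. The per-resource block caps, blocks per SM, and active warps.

Answer: occupancy 1/8, limited by shared memory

registers: 10 blocks
shared memory: 1 block
warps: 8 blocks
blocks: 24 blocks

Answer: 1 block, 8 active warps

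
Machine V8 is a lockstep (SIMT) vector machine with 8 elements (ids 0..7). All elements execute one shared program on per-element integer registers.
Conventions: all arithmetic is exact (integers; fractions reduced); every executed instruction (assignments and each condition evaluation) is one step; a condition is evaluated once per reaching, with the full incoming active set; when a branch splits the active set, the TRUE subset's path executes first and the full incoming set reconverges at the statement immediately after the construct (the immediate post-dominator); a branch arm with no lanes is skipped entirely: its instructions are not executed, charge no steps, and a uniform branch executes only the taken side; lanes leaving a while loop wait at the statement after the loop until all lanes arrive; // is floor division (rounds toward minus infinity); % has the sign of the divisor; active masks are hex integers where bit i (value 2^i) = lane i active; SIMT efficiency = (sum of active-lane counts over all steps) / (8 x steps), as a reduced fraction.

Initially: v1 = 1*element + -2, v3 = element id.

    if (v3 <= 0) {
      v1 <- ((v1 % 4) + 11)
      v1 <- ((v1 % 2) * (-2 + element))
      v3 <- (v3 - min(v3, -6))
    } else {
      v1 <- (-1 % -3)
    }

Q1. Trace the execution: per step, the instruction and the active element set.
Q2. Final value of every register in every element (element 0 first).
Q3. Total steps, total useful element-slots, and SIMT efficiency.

step 0: eval (v3 <= 0)               0xff
step 1: v1 <- ((v1 % 4) + 11)        0x01
step 2: v1 <- ((v1 % 2) * (-2 + element)) 0x01
step 3: v3 <- (v3 - min(v3, -6))     0x01
step 4: v1 <- (-1 % -3)              0xfe

Answer: 5 steps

v1: -2,-1,-1,-1,-1,-1,-1,-1
v3: 6,1,2,3,4,5,6,7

steps = 5; useful = 18; efficiency = 18/40 = 9/20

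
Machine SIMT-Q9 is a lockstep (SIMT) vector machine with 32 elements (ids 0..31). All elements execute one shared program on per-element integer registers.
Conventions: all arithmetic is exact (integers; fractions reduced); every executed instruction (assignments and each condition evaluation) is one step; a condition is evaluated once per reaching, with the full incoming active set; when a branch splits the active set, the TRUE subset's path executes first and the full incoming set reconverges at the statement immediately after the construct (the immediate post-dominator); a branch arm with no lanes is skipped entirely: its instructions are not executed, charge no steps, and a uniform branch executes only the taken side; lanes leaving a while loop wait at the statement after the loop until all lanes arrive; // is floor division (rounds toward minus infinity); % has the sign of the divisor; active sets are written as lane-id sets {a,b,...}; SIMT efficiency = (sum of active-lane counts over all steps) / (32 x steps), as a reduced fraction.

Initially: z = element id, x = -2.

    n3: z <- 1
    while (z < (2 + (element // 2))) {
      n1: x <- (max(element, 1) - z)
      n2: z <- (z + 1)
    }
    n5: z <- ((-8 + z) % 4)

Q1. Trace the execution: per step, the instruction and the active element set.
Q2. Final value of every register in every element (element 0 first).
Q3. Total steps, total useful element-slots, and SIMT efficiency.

step 0: z <- 1                       {0,1,2,3,4,5,6,7,8,9,10,11,12,13,14,15,16,17,18,19,20,21,22,23,24,25,26,27,28,29,30,31}
step 1: eval (z < (2 + (element // 2))) {0,1,2,3,4,5,6,7,8,9,10,11,12,13,14,15,16,17,18,19,20,21,22,23,24,25,26,27,28,29,30,31}
step 2: x <- (max(element, 1) - z)   {0,1,2,3,4,5,6,7,8,9,10,11,12,13,14,15,16,17,18,19,20,21,22,23,24,25,26,27,28,29,30,31}
step 3: z <- (z + 1)                 {0,1,2,3,4,5,6,7,8,9,10,11,12,13,14,15,16,17,18,19,20,21,22,23,24,25,26,27,28,29,30,31}
step 4: eval (z < (2 + (element // 2))) {0,1,2,3,4,5,6,7,8,9,10,11,12,13,14,15,16,17,18,19,20,21,22,23,24,25,26,27,28,29,30,31}
step 5: x <- (max(element, 1) - z)   {2,3,4,5,6,7,8,9,10,11,12,13,14,15,16,17,18,19,20,21,22,23,24,25,26,27,28,29,30,31}
step 6: z <- (z + 1)                 {2,3,4,5,6,7,8,9,10,11,12,13,14,15,16,17,18,19,20,21,22,23,24,25,26,27,28,29,30,31}
step 7: eval (z < (2 + (element // 2))) {2,3,4,5,6,7,8,9,10,11,12,13,14,15,16,17,18,19,20,21,22,23,24,25,26,27,28,29,30,31}
step 8: x <- (max(element, 1) - z)   {4,5,6,7,8,9,10,11,12,13,14,15,16,17,18,19,20,21,22,23,24,25,26,27,28,29,30,31}
step 9: z <- (z + 1)                 {4,5,6,7,8,9,10,11,12,13,14,15,16,17,18,19,20,21,22,23,24,25,26,27,28,29,30,31}
step 10: eval (z < (2 + (element // 2))) {4,5,6,7,8,9,10,11,12,13,14,15,16,17,18,19,20,21,22,23,24,25,26,27,28,29,30,31}
step 11: x <- (max(element, 1) - z)   {6,7,8,9,10,11,12,13,14,15,16,17,18,19,20,21,22,23,24,25,26,27,28,29,30,31}
step 12: z <- (z + 1)                 {6,7,8,9,10,11,12,13,14,15,16,17,18,19,20,21,22,23,24,25,26,27,28,29,30,31}
step 13: eval (z < (2 + (element // 2))) {6,7,8,9,10,11,12,13,14,15,16,17,18,19,20,21,22,23,24,25,26,27,28,29,30,31}
step 14: x <- (max(element, 1) - z)   {8,9,10,11,12,13,14,15,16,17,18,19,20,21,22,23,24,25,26,27,28,29,30,31}
step 15: z <- (z + 1)                 {8,9,10,11,12,13,14,15,16,17,18,19,20,21,22,23,24,25,26,27,28,29,30,31}
step 16: eval (z < (2 + (element // 2))) {8,9,10,11,12,13,14,15,16,17,18,19,20,21,22,23,24,25,26,27,28,29,30,31}
step 17: x <- (max(element, 1) - z)   {10,11,12,13,14,15,16,17,18,19,20,21,22,23,24,25,26,27,28,29,30,31}
step 18: z <- (z + 1)                 {10,11,12,13,14,15,16,17,18,19,20,21,22,23,24,25,26,27,28,29,30,31}
step 19: eval (z < (2 + (element // 2))) {10,11,12,13,14,15,16,17,18,19,20,21,22,23,24,25,26,27,28,29,30,31}
step 20: x <- (max(element, 1) - z)   {12,13,14,15,16,17,18,19,20,21,22,23,24,25,26,27,28,29,30,31}
step 21: z <- (z + 1)                 {12,13,14,15,16,17,18,19,20,21,22,23,24,25,26,27,28,29,30,31}
step 22: eval (z < (2 + (element // 2))) {12,13,14,15,16,17,18,19,20,21,22,23,24,25,26,27,28,29,30,31}
step 23: x <- (max(element, 1) - z)   {14,15,16,17,18,19,20,21,22,23,24,25,26,27,28,29,30,31}
step 24: z <- (z + 1)                 {14,15,16,17,18,19,20,21,22,23,24,25,26,27,28,29,30,31}
step 25: eval (z < (2 + (element // 2))) {14,15,16,17,18,19,20,21,22,23,24,25,26,27,28,29,30,31}
step 26: x <- (max(element, 1) - z)   {16,17,18,19,20,21,22,23,24,25,26,27,28,29,30,31}
step 27: z <- (z + 1)                 {16,17,18,19,20,21,22,23,24,25,26,27,28,29,30,31}
step 28: eval (z < (2 + (element // 2))) {16,17,18,19,20,21,22,23,24,25,26,27,28,29,30,31}
step 29: x <- (max(element, 1) - z)   {18,19,20,21,22,23,24,25,26,27,28,29,30,31}
step 30: z <- (z + 1)                 {18,19,20,21,22,23,24,25,26,27,28,29,30,31}
step 31: eval (z < (2 + (element // 2))) {18,19,20,21,22,23,24,25,26,27,28,29,30,31}
step 32: x <- (max(element, 1) - z)   {20,21,22,23,24,25,26,27,28,29,30,31}
step 33: z <- (z + 1)                 {20,21,22,23,24,25,26,27,28,29,30,31}
step 34: eval (z < (2 + (element // 2))) {20,21,22,23,24,25,26,27,28,29,30,31}
step 35: x <- (max(element, 1) - z)   {22,23,24,25,26,27,28,29,30,31}
step 36: z <- (z + 1)                 {22,23,24,25,26,27,28,29,30,31}
step 37: eval (z < (2 + (element // 2))) {22,23,24,25,26,27,28,29,30,31}
step 38: x <- (max(element, 1) - z)   {24,25,26,27,28,29,30,31}
step 39: z <- (z + 1)                 {24,25,26,27,28,29,30,31}
step 40: eval (z < (2 + (element // 2))) {24,25,26,27,28,29,30,31}
step 41: x <- (max(element, 1) - z)   {26,27,28,29,30,31}
step 42: z <- (z + 1)                 {26,27,28,29,30,31}
step 43: eval (z < (2 + (element // 2))) {26,27,28,29,30,31}
step 44: x <- (max(element, 1) - z)   {28,29,30,31}
step 45: z <- (z + 1)                 {28,29,30,31}
step 46: eval (z < (2 + (element // 2))) {28,29,30,31}
step 47: x <- (max(element, 1) - z)   {30,31}
step 48: z <- (z + 1)                 {30,31}
step 49: eval (z < (2 + (element // 2))) {30,31}
step 50: z <- ((-8 + z) % 4)          {0,1,2,3,4,5,6,7,8,9,10,11,12,13,14,15,16,17,18,19,20,21,22,23,24,25,26,27,28,29,30,31}

Answer: 51 steps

z: 2,2,3,3,0,0,1,1,2,2,3,3,0,0,1,1,2,2,3,3,0,0,1,1,2,2,3,3,0,0,1,1
x: 0,0,0,1,1,2,2,3,3,4,4,5,5,6,6,7,7,8,8,9,9,10,10,11,11,12,12,13,13,14,14,15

steps = 51; useful = 912; efficiency = 912/1632 = 19/34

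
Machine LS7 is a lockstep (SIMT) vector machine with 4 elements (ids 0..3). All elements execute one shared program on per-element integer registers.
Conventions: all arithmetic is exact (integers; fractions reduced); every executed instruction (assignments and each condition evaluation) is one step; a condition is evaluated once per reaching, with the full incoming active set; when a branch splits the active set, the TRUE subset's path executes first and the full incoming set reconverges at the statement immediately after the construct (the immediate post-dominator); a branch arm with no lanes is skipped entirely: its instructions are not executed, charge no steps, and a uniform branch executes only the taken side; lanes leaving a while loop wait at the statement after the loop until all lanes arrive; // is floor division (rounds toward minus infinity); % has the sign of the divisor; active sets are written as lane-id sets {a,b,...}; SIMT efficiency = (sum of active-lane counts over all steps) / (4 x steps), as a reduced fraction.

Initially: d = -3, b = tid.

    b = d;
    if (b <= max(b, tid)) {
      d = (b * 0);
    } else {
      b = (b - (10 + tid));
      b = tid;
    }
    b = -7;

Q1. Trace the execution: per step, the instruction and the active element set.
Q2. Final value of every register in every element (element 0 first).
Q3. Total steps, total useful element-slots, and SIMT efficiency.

step 0: b <- d                       {0,1,2,3}
step 1: eval (b <= max(b, tid))      {0,1,2,3}
step 2: d <- (b * 0)                 {0,1,2,3}
step 3: b <- -7                      {0,1,2,3}

Answer: 4 steps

d: 0,0,0,0
b: -7,-7,-7,-7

steps = 4; useful = 16; efficiency = 16/16 = 1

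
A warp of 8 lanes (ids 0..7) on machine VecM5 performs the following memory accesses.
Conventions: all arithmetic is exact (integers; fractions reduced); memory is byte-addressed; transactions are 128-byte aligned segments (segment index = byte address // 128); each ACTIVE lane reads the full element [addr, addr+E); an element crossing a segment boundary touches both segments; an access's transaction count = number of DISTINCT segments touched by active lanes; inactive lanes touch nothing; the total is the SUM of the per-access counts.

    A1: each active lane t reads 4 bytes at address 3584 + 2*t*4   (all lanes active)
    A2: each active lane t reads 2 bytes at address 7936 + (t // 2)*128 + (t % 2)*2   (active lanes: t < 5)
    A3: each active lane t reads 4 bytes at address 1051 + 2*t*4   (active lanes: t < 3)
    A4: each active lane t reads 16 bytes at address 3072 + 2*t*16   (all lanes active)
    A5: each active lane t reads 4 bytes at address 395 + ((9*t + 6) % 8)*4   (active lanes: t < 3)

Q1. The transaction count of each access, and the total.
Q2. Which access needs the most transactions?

A1: 1 transaction
A2: 3 transactions
A3: 1 transaction
A4: 2 transactions
A5: 1 transaction

Answer: 1,3,1,2,1; total 8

Answer: A2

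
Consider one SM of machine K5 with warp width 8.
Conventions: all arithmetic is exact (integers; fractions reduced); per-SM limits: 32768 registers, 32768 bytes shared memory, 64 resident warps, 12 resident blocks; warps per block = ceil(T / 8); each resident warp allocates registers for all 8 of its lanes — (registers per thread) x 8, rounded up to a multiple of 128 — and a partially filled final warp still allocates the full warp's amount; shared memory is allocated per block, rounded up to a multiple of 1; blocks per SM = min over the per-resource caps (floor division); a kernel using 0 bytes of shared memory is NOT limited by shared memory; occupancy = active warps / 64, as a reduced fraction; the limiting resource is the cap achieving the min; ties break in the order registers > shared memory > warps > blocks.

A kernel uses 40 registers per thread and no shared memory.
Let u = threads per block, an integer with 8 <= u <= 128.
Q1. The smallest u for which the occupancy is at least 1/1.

Answer: u = 57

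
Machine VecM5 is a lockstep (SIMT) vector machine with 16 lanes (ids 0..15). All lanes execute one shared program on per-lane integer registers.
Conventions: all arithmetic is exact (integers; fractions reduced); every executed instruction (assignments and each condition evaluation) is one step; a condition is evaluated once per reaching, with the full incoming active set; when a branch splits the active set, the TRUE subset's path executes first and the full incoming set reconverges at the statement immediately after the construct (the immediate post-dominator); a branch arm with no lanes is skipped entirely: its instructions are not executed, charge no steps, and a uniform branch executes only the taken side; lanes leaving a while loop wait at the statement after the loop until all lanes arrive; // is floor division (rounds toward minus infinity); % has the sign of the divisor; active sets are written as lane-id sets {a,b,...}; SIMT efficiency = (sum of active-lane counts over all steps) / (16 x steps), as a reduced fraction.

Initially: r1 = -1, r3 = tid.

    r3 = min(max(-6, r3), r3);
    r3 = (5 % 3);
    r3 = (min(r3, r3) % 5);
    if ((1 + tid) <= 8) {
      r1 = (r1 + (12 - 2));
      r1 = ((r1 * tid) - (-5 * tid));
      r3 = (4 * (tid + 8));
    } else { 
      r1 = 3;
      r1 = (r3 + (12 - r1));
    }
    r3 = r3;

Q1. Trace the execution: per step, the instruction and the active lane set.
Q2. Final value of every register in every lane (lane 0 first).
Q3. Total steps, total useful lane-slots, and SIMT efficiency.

step 0: r3 <- min(max(-6, r3), r3)   {0,1,2,3,4,5,6,7,8,9,10,11,12,13,14,15}
step 1: r3 <- (5 % 3)                {0,1,2,3,4,5,6,7,8,9,10,11,12,13,14,15}
step 2: r3 <- (min(r3, r3) % 5)      {0,1,2,3,4,5,6,7,8,9,10,11,12,13,14,15}
step 3: eval ((1 + tid) <= 8)        {0,1,2,3,4,5,6,7,8,9,10,11,12,13,14,15}
step 4: r1 <- (r1 + (12 - 2))        {0,1,2,3,4,5,6,7}
step 5: r1 <- ((r1 * tid) - (-5 * tid)) {0,1,2,3,4,5,6,7}
step 6: r3 <- (4 * (tid + 8))        {0,1,2,3,4,5,6,7}
step 7: r1 <- 3                      {8,9,10,11,12,13,14,15}
step 8: r1 <- (r3 + (12 - r1))       {8,9,10,11,12,13,14,15}
step 9: r3 <- r3                     {0,1,2,3,4,5,6,7,8,9,10,11,12,13,14,15}

Answer: 10 steps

r1: 0,14,28,42,56,70,84,98,11,11,11,11,11,11,11,11
r3: 32,36,40,44,48,52,56,60,2,2,2,2,2,2,2,2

steps = 10; useful = 120; efficiency = 120/160 = 3/4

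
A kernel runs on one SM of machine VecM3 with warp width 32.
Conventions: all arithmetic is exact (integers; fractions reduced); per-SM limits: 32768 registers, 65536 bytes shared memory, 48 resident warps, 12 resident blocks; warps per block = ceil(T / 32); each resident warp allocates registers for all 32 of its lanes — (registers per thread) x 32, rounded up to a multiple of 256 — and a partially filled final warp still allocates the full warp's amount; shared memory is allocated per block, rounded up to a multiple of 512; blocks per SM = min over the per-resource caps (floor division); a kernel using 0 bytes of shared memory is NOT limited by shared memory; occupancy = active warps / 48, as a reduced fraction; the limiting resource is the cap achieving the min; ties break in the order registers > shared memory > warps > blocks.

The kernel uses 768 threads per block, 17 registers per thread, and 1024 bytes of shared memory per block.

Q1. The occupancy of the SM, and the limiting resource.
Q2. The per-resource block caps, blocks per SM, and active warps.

Answer: occupancy 1/2, limited by registers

registers: 1 block
shared memory: 64 blocks
warps: 2 blocks
blocks: 12 blocks

Answer: 1 block, 24 active warps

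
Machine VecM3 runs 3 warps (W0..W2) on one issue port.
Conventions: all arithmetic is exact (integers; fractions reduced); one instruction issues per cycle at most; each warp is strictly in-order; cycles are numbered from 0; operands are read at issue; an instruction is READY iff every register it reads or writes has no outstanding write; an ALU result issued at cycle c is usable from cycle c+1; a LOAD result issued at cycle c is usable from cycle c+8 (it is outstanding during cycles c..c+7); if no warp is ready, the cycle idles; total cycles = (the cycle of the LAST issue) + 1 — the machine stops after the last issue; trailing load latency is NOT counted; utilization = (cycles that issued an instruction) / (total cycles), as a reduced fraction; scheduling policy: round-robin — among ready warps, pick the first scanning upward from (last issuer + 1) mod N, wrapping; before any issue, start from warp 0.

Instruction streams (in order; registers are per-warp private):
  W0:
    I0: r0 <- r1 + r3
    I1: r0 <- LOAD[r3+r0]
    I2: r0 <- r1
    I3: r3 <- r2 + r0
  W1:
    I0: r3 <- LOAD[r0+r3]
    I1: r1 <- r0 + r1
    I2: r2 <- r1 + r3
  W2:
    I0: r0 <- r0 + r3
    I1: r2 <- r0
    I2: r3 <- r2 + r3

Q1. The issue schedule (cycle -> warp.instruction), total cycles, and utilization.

cycle 0: W0.I0
cycle 1: W1.I0
cycle 2: W2.I0
cycle 3: W0.I1
cycle 4: W1.I1
cycle 5: W2.I1
cycle 6: W2.I2
cycle 7: idle
cycle 8: idle
cycle 9: W1.I2
cycle 10: idle
cycle 11: W0.I2
cycle 12: W0.I3

Answer: 13 cycles, utilization 10/13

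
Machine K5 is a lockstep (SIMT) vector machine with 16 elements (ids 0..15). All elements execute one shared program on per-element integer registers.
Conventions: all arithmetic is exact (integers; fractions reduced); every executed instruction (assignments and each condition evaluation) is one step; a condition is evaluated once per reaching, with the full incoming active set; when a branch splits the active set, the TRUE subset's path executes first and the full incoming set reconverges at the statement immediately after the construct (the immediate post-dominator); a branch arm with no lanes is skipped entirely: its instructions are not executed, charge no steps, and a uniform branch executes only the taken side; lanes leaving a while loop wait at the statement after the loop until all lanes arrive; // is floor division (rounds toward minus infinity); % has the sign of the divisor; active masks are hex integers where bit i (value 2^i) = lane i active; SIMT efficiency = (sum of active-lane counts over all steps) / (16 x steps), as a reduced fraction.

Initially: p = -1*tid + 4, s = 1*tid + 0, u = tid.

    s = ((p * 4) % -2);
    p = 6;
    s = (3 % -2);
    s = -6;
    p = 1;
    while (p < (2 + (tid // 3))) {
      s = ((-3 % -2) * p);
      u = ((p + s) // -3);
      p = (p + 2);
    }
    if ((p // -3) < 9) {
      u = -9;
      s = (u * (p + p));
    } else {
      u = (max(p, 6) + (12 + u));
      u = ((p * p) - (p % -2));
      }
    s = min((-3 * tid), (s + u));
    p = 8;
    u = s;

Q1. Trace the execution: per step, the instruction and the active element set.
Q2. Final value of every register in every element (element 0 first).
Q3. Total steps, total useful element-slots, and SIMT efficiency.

step 0: s <- ((p * 4) % -2)          0xffff
step 1: p <- 6                       0xffff
step 2: s <- (3 % -2)                0xffff
step 3: s <- -6                      0xffff
step 4: p <- 1                       0xffff
step 5: eval (p < (2 + (tid // 3)))  0xffff
step 6: s <- ((-3 % -2) * p)         0xffff
step 7: u <- ((p + s) // -3)         0xffff
step 8: p <- (p + 2)                 0xffff
step 9: eval (p < (2 + (tid // 3)))  0xffff
step 10: s <- ((-3 % -2) * p)         0xffc0
step 11: u <- ((p + s) // -3)         0xffc0
step 12: p <- (p + 2)                 0xffc0
step 13: eval (p < (2 + (tid // 3)))  0xffc0
step 14: s <- ((-3 % -2) * p)         0xf000
step 15: u <- ((p + s) // -3)         0xf000
step 16: p <- (p + 2)                 0xf000
step 17: eval (p < (2 + (tid // 3)))  0xf000
step 18: eval ((p // -3) < 9)         0xffff
step 19: u <- -9                      0xffff
step 20: s <- (u * (p + p))           0xffff
step 21: s <- min((-3 * tid), (s + u)) 0xffff
step 22: p <- 8                       0xffff
step 23: u <- s                       0xffff

Answer: 24 steps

p: 8,8,8,8,8,8,8,8,8,8,8,8,8,8,8,8
s: -63,-63,-63,-63,-63,-63,-99,-99,-99,-99,-99,-99,-135,-135,-135,-135
u: -63,-63,-63,-63,-63,-63,-99,-99,-99,-99,-99,-99,-135,-135,-135,-135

steps = 24; useful = 312; efficiency = 312/384 = 13/16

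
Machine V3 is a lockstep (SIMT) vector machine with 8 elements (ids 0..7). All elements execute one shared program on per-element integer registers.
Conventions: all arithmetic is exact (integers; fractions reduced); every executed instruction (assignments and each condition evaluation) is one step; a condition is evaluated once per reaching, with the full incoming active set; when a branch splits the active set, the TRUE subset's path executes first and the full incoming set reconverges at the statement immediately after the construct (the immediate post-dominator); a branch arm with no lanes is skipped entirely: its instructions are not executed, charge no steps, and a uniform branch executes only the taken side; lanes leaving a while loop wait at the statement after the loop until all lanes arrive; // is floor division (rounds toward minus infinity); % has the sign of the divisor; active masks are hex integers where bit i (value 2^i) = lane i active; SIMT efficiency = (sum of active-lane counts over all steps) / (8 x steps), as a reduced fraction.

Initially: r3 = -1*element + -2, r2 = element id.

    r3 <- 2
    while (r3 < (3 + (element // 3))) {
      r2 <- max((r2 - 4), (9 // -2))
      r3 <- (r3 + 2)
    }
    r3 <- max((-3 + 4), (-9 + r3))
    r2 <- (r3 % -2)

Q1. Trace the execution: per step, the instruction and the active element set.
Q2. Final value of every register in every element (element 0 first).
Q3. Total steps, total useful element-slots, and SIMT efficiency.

step 0: r3 <- 2                      0xff
step 1: eval (r3 < (3 + (element // 3))) 0xff
step 2: r2 <- max((r2 - 4), (9 // -2)) 0xff
step 3: r3 <- (r3 + 2)               0xff
step 4: eval (r3 < (3 + (element // 3))) 0xff
step 5: r2 <- max((r2 - 4), (9 // -2)) 0xc0
step 6: r3 <- (r3 + 2)               0xc0
step 7: eval (r3 < (3 + (element // 3))) 0xc0
step 8: r3 <- max((-3 + 4), (-9 + r3)) 0xff
step 9: r2 <- (r3 % -2)              0xff

Answer: 10 steps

r3: 1,1,1,1,1,1,1,1
r2: -1,-1,-1,-1,-1,-1,-1,-1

steps = 10; useful = 62; efficiency = 62/80 = 31/40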